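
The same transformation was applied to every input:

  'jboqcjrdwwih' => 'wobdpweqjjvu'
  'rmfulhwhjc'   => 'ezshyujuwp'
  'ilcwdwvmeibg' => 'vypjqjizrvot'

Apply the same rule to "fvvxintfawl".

Looking at the pairs, the operation is to shift every letter 13 places forward in the alphabet (wrapping around) — i.e. ROT13.
On "fvvxintfawl" that produces "siikvagsnjy".

siikvagsnjy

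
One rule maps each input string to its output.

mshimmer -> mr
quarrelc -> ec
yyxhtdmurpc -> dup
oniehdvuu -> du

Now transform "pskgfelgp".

The transformation: keep every other character starting from the second (positions 2nd, 4th, 6th, ...), then delete the first 2 characters.
Applying that to "pskgfelgp" gives "eg".
(Check on "mshimmer": → "simr" → "mr" ✓)

eg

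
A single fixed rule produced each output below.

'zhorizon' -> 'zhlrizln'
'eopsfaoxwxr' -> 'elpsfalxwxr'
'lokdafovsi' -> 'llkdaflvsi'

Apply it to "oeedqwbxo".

leedqwbxl

Each output is the input with this applied: replace every "o" with "l".
"oeedqwbxo" → "leedqwbxl".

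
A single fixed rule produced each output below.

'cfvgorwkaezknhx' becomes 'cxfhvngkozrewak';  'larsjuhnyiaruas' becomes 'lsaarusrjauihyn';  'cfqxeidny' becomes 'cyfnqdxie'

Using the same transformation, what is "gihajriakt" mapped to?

gtikhaaijr

Each output is the input with this applied: take characters alternately from the front and the back (1st, last, 2nd, 2nd-last, ...).
"gihajriakt" → "gtikhaaijr".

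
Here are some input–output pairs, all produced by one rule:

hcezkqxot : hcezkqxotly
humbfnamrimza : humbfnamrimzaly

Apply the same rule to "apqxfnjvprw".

apqxfnjvprwly

Rule — append "ly".
Applying that to "apqxfnjvprw" gives "apqxfnjvprwly".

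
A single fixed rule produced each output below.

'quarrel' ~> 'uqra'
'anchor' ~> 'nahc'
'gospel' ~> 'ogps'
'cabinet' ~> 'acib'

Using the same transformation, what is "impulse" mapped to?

Each output is the input with this applied: swap each adjacent pair of characters (1↔2, 3↔4, ...), then keep only the first 4 characters.
"impulse" → "miupsle" → "miup".

miup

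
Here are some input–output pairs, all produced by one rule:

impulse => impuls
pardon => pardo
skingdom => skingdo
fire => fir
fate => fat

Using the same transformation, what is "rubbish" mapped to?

Looking at the pairs, the operation is to delete the last character.
For "rubbish" the result is "rubbis".

rubbis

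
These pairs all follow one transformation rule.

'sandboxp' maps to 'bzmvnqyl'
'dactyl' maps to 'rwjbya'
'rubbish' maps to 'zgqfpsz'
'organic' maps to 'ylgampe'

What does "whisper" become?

The rule is to move the first 3 characters to the end (rotate left by 3), then shift every letter 2 places backward in the alphabet (wrapping around).
"whisper" → "sperwhi" → "qncpufg".

qncpufg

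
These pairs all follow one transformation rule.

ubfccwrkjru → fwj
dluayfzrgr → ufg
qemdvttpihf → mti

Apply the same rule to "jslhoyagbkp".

Rule — keep one character in every 3, starting at position 3 (positions 3rd, 6th, 9th, ...).
So "jslhoyagbkp" becomes "lyb".

lyb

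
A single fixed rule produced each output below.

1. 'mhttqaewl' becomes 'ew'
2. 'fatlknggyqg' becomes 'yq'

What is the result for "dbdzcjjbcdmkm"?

mk

What's happening: move the last 3 characters to the front (rotate right by 3), then keep only the first 2 characters.
Applying both steps to "dbdzcjjbcdmkm": "mkmdbdzcjjbcd", then "mk".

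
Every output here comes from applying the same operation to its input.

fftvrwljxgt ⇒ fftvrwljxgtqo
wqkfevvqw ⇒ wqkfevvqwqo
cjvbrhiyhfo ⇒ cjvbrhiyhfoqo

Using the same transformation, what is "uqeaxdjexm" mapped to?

The pattern: append "qo".
So "uqeaxdjexm" becomes "uqeaxdjexmqo".

uqeaxdjexmqo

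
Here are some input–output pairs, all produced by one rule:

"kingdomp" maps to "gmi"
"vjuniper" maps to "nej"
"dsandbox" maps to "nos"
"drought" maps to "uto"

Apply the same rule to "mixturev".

tei

The transformation: move the first 3 characters to the end (rotate left by 3), then keep one character in every 3, starting at position 1 (positions 1st, 4th, 7th, ...).
On "mixturev" that produces "tei".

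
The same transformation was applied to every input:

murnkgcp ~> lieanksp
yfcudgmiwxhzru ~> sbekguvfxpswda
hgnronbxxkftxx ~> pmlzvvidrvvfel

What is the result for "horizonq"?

gxmlofmp

What's happening: shift every letter 2 places backward in the alphabet (wrapping around), then move the first 3 characters to the end (rotate left by 3).
"horizonq" → "fmpgxmlo" → "gxmlofmp".
(Check on "hgnronbxxkftxx": → "felpmlzvvidrvv" → "pmlzvvidrvvfel" ✓)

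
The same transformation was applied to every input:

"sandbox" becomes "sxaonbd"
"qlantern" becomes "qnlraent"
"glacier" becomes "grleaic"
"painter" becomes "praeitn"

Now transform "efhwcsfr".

The pattern: take characters alternately from the front and the back (1st, last, 2nd, 2nd-last, ...).
Applying that to "efhwcsfr" gives "erffhswc".

erffhswc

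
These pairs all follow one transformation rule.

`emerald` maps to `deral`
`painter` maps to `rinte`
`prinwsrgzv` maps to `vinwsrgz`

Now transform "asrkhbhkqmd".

The transformation: delete the first 2 characters, then move the last character to the front.
Applying both steps to "asrkhbhkqmd": "rkhbhkqmd", then "drkhbhkqm".

drkhbhkqm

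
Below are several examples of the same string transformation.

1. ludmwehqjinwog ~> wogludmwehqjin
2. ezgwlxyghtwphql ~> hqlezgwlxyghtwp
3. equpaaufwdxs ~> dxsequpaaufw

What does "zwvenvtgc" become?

tgczwvenv

Each output is the input with this applied: move the last 3 characters to the front (rotate right by 3).
So "zwvenvtgc" becomes "tgczwvenv".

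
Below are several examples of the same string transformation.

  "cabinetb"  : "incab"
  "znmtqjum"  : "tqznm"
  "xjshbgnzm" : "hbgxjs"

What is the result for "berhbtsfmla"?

The transformation: delete the last 3 characters, then move the first 3 characters to the end (rotate left by 3).
On "berhbtsfmla" that produces "hbtsfber".

hbtsfber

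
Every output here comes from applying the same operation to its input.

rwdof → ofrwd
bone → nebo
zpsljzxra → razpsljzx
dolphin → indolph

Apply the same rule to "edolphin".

inedolph

Each output is the input with this applied: move the last 2 characters to the front (rotate right by 2).
For "edolphin" the result is "inedolph".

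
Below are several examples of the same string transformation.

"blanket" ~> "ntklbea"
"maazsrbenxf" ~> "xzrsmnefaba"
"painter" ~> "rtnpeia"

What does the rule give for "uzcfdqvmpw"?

What's happening: sort the characters into reverse alphabetical order, then swap each adjacent pair of characters (1↔2, 3↔4, ...).
Starting from "uzcfdqvmpw": after the first operation, "zwvuqpmfdc"; after the second, "wzuvpqfmcd".
(Check on "painter": → "trpniea" → "rtnpeia" ✓)

wzuvpqfmcd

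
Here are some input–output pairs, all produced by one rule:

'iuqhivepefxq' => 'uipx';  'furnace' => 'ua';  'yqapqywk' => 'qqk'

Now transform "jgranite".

gne

Looking at the pairs, the operation is to keep one character in every 3, starting at position 2 (positions 2nd, 5th, 8th, ...).
For "jgranite" the result is "gne".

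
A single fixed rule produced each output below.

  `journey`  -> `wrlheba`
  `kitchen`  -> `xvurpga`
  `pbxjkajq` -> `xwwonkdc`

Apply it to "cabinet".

In each case the input is transformed by: shift every letter 13 places forward in the alphabet (wrapping around) — i.e. ROT13, then sort the characters into reverse alphabetical order.
For "cabinet", step one produces "pnovarg"; step two turns that into "vrponga".
(Check on "journey": → "wbhearl" → "wrlheba" ✓)

vrponga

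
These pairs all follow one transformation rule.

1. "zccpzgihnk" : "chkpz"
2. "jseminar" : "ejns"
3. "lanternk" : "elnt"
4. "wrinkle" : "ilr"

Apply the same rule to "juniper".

inr

The pattern: sort the characters into alphabetical order, then keep every other character starting from the second (positions 2nd, 4th, 6th, ...).
Starting from "juniper": after the first operation, "eijnpru"; after the second, "inr".
(Check on "lanternk": → "aeklnnrt" → "elnt" ✓)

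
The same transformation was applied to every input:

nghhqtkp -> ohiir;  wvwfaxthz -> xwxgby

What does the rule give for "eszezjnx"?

ftafa

Looking at the pairs, the operation is to delete the last 3 characters, then shift every letter 1 place forward in the alphabet (wrapping around).
Applying both steps to "eszezjnx": "eszez", then "ftafa".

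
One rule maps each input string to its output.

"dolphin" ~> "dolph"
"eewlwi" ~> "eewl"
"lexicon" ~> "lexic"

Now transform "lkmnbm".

lkmn

Rule — delete the last 2 characters.
On "lkmnbm" that produces "lkmn".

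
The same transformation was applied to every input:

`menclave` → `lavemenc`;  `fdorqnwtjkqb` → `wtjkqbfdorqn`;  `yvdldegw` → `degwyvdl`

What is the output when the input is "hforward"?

In each case the input is transformed by: swap the front and back halves of the string.
Applying that to "hforward" gives "wardhfor".

wardhfor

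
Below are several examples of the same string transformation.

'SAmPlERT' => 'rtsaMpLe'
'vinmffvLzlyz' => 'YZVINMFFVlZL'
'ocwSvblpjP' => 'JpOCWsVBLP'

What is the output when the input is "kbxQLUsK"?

The rule is to move the last 2 characters to the front (rotate right by 2), then flip the case of every letter.
Working it through for "kbxQLUsK": intermediate "sKkbxQLU", final "SkKBXqlu".

SkKBXqlu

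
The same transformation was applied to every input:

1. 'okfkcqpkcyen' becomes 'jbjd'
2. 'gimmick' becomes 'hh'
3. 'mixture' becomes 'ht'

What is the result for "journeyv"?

The rule is to keep one character in every 3, starting at position 2 (positions 2nd, 5th, 8th, ...), then shift every letter 1 place backward in the alphabet (wrapping around).
Starting from "journeyv": after the first operation, "onv"; after the second, "nmu".

nmu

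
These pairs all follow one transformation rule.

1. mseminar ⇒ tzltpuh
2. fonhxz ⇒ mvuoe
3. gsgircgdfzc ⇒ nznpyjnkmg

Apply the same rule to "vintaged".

cpuahnl

Rule — delete the last character, then shift every letter 7 places forward in the alphabet (wrapping around).
"vintaged" → "vintage" → "cpuahnl".
(Check on "mseminar": → "msemina" → "tzltpuh" ✓)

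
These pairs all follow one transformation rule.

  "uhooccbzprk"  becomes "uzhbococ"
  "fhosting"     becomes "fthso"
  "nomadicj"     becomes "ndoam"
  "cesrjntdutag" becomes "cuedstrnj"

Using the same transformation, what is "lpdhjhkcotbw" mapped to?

In each case the input is transformed by: delete the last 3 characters, then take characters alternately from the front and the back (1st, last, 2nd, 2nd-last, ...).
Starting from "lpdhjhkcotbw": after the first operation, "lpdhjhkco"; after the second, "lopcdkhhj".

lopcdkhhj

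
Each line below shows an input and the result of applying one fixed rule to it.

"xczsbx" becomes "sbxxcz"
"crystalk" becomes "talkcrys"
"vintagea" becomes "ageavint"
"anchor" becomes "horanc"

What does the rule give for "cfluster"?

stercflu

Looking at the pairs, the operation is to swap the front and back halves of the string.
Doing the same to "cfluster": "stercflu".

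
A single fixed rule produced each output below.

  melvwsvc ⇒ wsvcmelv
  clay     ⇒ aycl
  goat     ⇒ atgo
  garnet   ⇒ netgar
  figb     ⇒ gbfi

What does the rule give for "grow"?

owgr

Rule — swap the front and back halves of the string.
For "grow" the result is "owgr".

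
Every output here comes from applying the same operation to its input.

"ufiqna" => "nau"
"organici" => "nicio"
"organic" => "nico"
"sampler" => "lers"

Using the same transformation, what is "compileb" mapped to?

ilebc

The pattern: move the first character to the end, then delete the first 3 characters.
"compileb" → "ompilebc" → "ilebc".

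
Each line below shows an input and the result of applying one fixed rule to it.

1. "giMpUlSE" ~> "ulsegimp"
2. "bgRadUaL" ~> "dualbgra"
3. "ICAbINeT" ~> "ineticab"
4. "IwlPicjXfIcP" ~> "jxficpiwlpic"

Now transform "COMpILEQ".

The transformation: swap the front and back halves of the string, then convert every letter to lowercase.
Working it through for "COMpILEQ": intermediate "ILEQCOMp", final "ileqcomp".

ileqcomp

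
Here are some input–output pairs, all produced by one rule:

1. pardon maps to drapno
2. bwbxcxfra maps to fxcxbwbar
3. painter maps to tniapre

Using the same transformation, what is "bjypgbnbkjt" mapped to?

kbnbgpyjbtj

The rule is to move the last 2 characters to the front (rotate right by 2), then reverse the string.
On "bjypgbnbkjt": the first step gives "jtbjypgbnbk", and the second then gives "kbnbgpyjbtj".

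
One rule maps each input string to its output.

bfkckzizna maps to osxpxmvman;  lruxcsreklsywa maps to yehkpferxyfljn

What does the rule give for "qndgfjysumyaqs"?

The transformation: shift every letter 13 places forward in the alphabet (wrapping around) — i.e. ROT13.
For "qndgfjysumyaqs" the result is "daqtswlfhzlndf".

daqtswlfhzlndf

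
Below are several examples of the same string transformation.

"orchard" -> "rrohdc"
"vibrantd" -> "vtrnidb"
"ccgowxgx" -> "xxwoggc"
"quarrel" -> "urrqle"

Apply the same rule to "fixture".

xutrif

The transformation: sort the characters into reverse alphabetical order, then delete the last character.
For "fixture", step one produces "xutrife"; step two turns that into "xutrif".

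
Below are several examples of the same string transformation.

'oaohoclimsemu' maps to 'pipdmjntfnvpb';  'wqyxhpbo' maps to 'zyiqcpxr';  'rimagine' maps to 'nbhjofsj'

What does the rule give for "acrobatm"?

Each output is the input with this applied: shift every letter 1 place forward in the alphabet (wrapping around), then move the first 2 characters to the end (rotate left by 2).
For "acrobatm" the result is "spcbunbd".

spcbunbd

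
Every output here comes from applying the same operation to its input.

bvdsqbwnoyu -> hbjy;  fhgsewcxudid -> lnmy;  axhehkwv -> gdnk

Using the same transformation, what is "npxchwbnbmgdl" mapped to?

tvdi

Rule — shift every letter 6 places forward in the alphabet (wrapping around), then keep only the first 4 characters.
Applying both steps to "npxchwbnbmgdl": "tvdinchthsmjr", then "tvdi".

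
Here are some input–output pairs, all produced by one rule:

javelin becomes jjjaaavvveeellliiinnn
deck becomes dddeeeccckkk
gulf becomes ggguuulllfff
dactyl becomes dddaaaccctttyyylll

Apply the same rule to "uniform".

uuunnniiifffooorrrmmm

What's happening: repeat every character 3 times.
On "uniform" that produces "uuunnniiifffooorrrmmm".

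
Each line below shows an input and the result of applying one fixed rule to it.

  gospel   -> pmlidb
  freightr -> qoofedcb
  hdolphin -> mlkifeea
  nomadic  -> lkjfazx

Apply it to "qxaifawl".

utnifcxx

Each output is the input with this applied: sort the characters into reverse alphabetical order, then shift every letter 3 places backward in the alphabet (wrapping around).
On "qxaifawl": the first step gives "xwqlifaa", and the second then gives "utnifcxx".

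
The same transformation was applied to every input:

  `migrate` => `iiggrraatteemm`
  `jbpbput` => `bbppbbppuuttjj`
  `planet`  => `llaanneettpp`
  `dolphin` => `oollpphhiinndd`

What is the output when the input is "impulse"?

Each output is the input with this applied: move the first character to the end, then double every character.
Applying both steps to "impulse": "mpulsei", then "mmppuullsseeii".

mmppuullsseeii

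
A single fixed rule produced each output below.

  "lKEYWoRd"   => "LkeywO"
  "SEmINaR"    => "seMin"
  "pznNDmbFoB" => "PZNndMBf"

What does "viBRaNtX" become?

VIbrAn

The transformation: delete the last 2 characters, then flip the case of every letter.
On "viBRaNtX": the first step gives "viBRaN", and the second then gives "VIbrAn".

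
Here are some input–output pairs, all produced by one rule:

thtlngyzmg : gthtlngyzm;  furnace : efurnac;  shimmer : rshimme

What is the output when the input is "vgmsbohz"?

The transformation: move the last character to the front.
For "vgmsbohz" the result is "zvgmsboh".

zvgmsboh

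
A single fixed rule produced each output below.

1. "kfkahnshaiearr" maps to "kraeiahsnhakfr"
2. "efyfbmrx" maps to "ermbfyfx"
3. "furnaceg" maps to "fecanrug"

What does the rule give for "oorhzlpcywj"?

Rule — reverse the string, then swap the first and last characters.
Working it through for "oorhzlpcywj": intermediate "jwycplzhroo", final "owycplzhroj".
(Check on "efyfbmrx": → "xrmbfyfe" → "ermbfyfx" ✓)

owycplzhroj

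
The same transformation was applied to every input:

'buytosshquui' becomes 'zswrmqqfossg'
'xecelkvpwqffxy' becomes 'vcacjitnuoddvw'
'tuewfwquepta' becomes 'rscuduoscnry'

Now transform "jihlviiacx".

What's happening: shift every letter 2 places backward in the alphabet (wrapping around).
For "jihlviiacx" the result is "hgfjtggyav".

hgfjtggyav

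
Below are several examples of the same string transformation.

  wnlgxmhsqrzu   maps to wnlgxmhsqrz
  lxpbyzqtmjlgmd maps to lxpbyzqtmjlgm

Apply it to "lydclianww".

In each case the input is transformed by: delete the last character.
For "lydclianww" the result is "lydclianw".

lydclianw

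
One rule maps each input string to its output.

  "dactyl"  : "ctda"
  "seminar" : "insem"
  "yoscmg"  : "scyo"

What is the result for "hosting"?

The pattern: delete the last 2 characters, then move the last 2 characters to the front (rotate right by 2).
Applying both steps to "hosting": "hosti", then "tihos".

tihos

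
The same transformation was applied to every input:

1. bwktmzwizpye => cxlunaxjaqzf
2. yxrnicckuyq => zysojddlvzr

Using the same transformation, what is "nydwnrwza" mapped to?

ozexosxab

Each output is the input with this applied: shift every letter 1 place forward in the alphabet (wrapping around).
Doing the same to "nydwnrwza": "ozexosxab".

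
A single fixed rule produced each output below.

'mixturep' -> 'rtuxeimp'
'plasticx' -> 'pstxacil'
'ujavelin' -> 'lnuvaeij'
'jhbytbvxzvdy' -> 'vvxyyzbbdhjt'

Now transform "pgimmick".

The rule is to sort the characters into alphabetical order, then swap the front and back halves of the string.
Applying both steps to "pgimmick": "cgiikmmp", then "kmmpcgii".

kmmpcgii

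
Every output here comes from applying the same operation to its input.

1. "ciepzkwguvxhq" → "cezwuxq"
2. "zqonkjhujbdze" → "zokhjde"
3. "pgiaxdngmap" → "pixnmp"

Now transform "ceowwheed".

cowed

Each output is the input with this applied: keep every other character starting from the first (positions 1st, 3rd, 5th, ...).
Doing the same to "ceowwheed": "cowed".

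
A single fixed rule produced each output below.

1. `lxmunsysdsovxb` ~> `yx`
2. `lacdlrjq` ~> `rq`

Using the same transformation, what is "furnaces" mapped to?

us

Each output is the input with this applied: sort the characters into reverse alphabetical order, then keep only the first 2 characters.
Applying both steps to "furnaces": "usrnfeca", then "us".
(Check on "lacdlrjq": → "rqlljdca" → "rq" ✓)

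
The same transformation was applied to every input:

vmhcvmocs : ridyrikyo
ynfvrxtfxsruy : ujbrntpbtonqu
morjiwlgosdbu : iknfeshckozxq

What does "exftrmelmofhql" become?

Each output is the input with this applied: shift every letter 4 places backward in the alphabet (wrapping around).
So "exftrmelmofhql" becomes "atbpniahikbdmh".

atbpniahikbdmh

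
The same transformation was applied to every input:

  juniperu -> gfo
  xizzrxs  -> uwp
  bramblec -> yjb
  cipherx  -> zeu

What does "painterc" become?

The transformation: keep one character in every 3, starting at position 1 (positions 1st, 4th, 7th, ...), then shift every letter 3 places backward in the alphabet (wrapping around).
For "painterc", step one produces "pnr"; step two turns that into "mko".

mko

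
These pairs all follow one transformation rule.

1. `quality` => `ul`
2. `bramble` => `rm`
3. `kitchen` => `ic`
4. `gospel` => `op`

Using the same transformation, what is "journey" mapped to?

Looking at the pairs, the operation is to keep every other character starting from the second (positions 2nd, 4th, 6th, ...), then delete the last character.
Starting from "journey": after the first operation, "ore"; after the second, "or".
(Check on "kitchen": → "ice" → "ic" ✓)

or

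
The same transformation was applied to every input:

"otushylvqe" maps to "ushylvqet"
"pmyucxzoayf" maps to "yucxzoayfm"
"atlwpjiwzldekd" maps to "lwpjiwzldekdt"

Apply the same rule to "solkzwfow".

Looking at the pairs, the operation is to delete the first character, then move the first character to the end.
"solkzwfow" → "olkzwfow" → "lkzwfowo".

lkzwfowo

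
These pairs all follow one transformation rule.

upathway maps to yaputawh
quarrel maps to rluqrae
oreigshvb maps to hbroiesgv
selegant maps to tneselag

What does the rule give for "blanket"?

In each case the input is transformed by: swap each adjacent pair of characters (1↔2, 3↔4, ...), then move the last 2 characters to the front (rotate right by 2).
Working it through for "blanket": intermediate "lbnaekt", final "ktlbnae".

ktlbnae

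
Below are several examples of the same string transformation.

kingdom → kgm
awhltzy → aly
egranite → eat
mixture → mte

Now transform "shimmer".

Looking at the pairs, the operation is to keep one character in every 3, starting at position 1 (positions 1st, 4th, 7th, ...).
On "shimmer" that produces "smr".

smr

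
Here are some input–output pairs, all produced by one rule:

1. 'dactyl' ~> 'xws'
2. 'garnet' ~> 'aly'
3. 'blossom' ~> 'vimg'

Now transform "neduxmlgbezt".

In each case the input is transformed by: shift every letter 6 places backward in the alphabet (wrapping around), then keep every other character starting from the first (positions 1st, 3rd, 5th, ...).
Working it through for "neduxmlgbezt": intermediate "hyxorgfavytn", final "hxrfvt".
(Check on "garnet": → "aulhyn" → "aly" ✓)

hxrfvt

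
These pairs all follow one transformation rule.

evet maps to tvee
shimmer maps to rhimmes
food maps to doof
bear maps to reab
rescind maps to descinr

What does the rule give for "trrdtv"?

Looking at the pairs, the operation is to swap the first and last characters.
"trrdtv" → "vrrdtt".

vrrdtt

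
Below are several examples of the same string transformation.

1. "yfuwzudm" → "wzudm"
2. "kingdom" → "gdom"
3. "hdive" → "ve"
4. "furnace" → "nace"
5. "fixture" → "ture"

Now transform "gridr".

Each output is the input with this applied: delete the first 3 characters.
So "gridr" becomes "dr".

dr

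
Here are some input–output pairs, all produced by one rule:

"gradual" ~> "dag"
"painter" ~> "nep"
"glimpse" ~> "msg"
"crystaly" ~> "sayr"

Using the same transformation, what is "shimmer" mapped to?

mes

What's happening: move the first 2 characters to the end (rotate left by 2), then keep every other character starting from the second (positions 2nd, 4th, 6th, ...).
Working it through for "shimmer": intermediate "immersh", final "mes".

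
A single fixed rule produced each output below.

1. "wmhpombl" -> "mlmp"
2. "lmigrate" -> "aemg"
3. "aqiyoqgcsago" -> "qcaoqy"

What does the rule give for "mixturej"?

rjit

The rule is to keep every other character starting from the second (positions 2nd, 4th, 6th, ...), then move the first 2 characters to the end (rotate left by 2).
On "mixturej": the first step gives "itrj", and the second then gives "rjit".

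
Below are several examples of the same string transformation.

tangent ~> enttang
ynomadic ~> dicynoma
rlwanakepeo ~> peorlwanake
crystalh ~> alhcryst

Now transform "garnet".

netgar

What's happening: move the last 3 characters to the front (rotate right by 3).
"garnet" → "netgar".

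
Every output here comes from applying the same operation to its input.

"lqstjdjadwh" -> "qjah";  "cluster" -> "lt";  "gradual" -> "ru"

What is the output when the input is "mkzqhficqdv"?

khcv

What's happening: keep one character in every 3, starting at position 2 (positions 2nd, 5th, 8th, ...).
On "mkzqhficqdv" that produces "khcv".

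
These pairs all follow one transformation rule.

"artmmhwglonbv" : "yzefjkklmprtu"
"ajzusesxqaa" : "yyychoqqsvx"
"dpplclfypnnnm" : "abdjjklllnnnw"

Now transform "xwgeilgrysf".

cdeegjpquvw

Each output is the input with this applied: sort the characters into alphabetical order, then shift every letter 2 places backward in the alphabet (wrapping around).
Starting from "xwgeilgrysf": after the first operation, "efggilrswxy"; after the second, "cdeegjpquvw".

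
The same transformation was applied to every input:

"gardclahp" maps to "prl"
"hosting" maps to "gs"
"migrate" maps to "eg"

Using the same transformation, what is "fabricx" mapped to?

xb

Each output is the input with this applied: move the last 3 characters to the front (rotate right by 3), then keep one character in every 3, starting at position 3 (positions 3rd, 6th, 9th, ...).
Starting from "fabricx": after the first operation, "icxfabr"; after the second, "xb".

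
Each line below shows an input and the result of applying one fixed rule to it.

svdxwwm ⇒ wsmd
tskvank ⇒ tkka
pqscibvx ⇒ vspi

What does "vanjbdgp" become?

Rule — keep every other character starting from the first (positions 1st, 3rd, 5th, ...), then sort the characters into reverse alphabetical order.
For "vanjbdgp", step one produces "vnbg"; step two turns that into "vngb".
(Check on "tskvank": → "tkak" → "tkka" ✓)

vngb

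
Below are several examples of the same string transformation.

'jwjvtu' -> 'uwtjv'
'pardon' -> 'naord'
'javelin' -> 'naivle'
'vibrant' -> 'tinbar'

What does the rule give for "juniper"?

ruenpi

What's happening: take characters alternately from the front and the back (1st, last, 2nd, 2nd-last, ...), then delete the first character.
For "juniper" the result is "ruenpi".
(Check on "javelin": → "jnaivle" → "naivle" ✓)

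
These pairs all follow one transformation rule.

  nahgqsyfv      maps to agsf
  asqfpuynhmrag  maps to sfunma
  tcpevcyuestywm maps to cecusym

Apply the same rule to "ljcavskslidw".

jassiw

What's happening: keep every other character starting from the second (positions 2nd, 4th, 6th, ...).
So "ljcavskslidw" becomes "jassiw".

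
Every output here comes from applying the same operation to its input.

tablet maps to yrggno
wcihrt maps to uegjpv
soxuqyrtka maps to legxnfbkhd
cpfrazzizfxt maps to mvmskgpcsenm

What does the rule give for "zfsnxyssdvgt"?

ffqitgmsfakl

Each output is the input with this applied: swap the front and back halves of the string, then shift every letter 13 places forward in the alphabet (wrapping around) — i.e. ROT13.
"zfsnxyssdvgt" → "ssdvgtzfsnxy" → "ffqitgmsfakl".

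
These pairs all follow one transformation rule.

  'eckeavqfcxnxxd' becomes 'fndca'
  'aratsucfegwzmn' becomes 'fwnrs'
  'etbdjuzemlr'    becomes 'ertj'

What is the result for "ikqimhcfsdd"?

fdkm

The transformation: keep one character in every 3, starting at position 2 (positions 2nd, 5th, 8th, ...), then move the first 2 characters to the end (rotate left by 2).
Working it through for "ikqimhcfsdd": intermediate "kmfd", final "fdkm".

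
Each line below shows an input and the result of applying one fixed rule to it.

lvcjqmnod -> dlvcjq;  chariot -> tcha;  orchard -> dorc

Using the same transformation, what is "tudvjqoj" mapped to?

The pattern: move the last character to the front, then delete the last 3 characters.
Working it through for "tudvjqoj": intermediate "jtudvjqo", final "jtudv".

jtudv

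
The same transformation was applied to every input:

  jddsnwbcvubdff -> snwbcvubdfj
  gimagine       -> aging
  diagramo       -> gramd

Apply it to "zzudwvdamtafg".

The rule is to swap the first and last characters, then delete the first 3 characters.
Working it through for "zzudwvdamtafg": intermediate "gzudwvdamtafz", final "dwvdamtafz".

dwvdamtafz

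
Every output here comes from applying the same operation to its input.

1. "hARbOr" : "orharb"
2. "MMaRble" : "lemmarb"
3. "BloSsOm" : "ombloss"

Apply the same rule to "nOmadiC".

icnomad

Each output is the input with this applied: move the last 2 characters to the front (rotate right by 2), then convert every letter to lowercase.
For "nOmadiC", step one produces "iCnOmad"; step two turns that into "icnomad".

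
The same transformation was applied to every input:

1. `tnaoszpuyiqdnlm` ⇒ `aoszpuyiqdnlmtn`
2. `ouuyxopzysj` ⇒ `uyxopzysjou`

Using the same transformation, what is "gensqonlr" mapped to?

The rule is to move the first 2 characters to the end (rotate left by 2).
Doing the same to "gensqonlr": "nsqonlrge".

nsqonlrge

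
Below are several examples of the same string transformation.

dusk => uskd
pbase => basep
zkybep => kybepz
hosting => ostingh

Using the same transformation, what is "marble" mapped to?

Each output is the input with this applied: move the first character to the end.
For "marble" the result is "arblem".

arblem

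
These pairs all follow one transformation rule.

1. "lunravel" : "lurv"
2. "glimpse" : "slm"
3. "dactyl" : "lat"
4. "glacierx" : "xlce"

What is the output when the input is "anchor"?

In each case the input is transformed by: keep every other character starting from the second (positions 2nd, 4th, 6th, ...), then move the last character to the front.
For "anchor", step one produces "nhr"; step two turns that into "rnh".

rnh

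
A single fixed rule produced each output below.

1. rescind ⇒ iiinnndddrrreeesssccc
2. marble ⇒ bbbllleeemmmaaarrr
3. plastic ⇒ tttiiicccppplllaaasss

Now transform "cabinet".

nnneeetttcccaaabbbiii

The pattern: move the last 3 characters to the front (rotate right by 3), then repeat every character 3 times.
Working it through for "cabinet": intermediate "netcabi", final "nnneeetttcccaaabbbiii".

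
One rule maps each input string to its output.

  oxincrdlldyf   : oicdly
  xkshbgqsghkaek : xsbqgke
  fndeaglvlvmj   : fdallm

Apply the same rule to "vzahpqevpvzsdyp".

vapepzdp

What's happening: keep every other character starting from the first (positions 1st, 3rd, 5th, ...).
"vzahpqevpvzsdyp" → "vapepzdp".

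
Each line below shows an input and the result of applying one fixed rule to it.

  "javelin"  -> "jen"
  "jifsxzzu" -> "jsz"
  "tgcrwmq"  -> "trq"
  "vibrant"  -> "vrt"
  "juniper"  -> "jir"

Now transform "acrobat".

aot

The pattern: keep one character in every 3, starting at position 1 (positions 1st, 4th, 7th, ...).
Applying that to "acrobat" gives "aot".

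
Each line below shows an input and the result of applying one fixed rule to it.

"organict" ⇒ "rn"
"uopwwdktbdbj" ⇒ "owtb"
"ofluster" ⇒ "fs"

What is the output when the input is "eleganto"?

la

The transformation: delete the last character, then keep one character in every 3, starting at position 2 (positions 2nd, 5th, 8th, ...).
Starting from "eleganto": after the first operation, "elegant"; after the second, "la".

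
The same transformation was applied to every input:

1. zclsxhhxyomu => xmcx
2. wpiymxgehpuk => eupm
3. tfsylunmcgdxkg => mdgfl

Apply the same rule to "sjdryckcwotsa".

ctjy

Each output is the input with this applied: keep one character in every 3, starting at position 2 (positions 2nd, 5th, 8th, ...), then move the first 2 characters to the end (rotate left by 2).
Working it through for "sjdryckcwotsa": intermediate "jyct", final "ctjy".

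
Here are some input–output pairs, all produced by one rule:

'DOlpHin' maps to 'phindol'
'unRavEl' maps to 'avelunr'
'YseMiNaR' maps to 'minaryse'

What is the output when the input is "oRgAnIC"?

anicorg

Rule — move the first 3 characters to the end (rotate left by 3), then convert every letter to lowercase.
For "oRgAnIC", step one produces "AnICoRg"; step two turns that into "anicorg".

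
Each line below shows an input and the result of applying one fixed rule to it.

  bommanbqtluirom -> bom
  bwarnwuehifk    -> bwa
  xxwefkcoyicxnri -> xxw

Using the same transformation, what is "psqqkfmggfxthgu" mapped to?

psq

Looking at the pairs, the operation is to keep only the first 3 characters.
So "psqqkfmggfxthgu" becomes "psq".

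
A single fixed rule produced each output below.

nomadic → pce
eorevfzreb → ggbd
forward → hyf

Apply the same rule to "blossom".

duo

Looking at the pairs, the operation is to keep one character in every 3, starting at position 1 (positions 1st, 4th, 7th, ...), then shift every letter 2 places forward in the alphabet (wrapping around).
On "blossom": the first step gives "bsm", and the second then gives "duo".
(Check on "nomadic": → "nac" → "pce" ✓)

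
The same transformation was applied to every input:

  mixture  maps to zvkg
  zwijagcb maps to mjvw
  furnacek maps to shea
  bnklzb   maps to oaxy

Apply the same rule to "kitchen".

xvgp

The pattern: shift every letter 13 places forward in the alphabet (wrapping around) — i.e. ROT13, then keep only the first 4 characters.
Working it through for "kitchen": intermediate "xvgpura", final "xvgp".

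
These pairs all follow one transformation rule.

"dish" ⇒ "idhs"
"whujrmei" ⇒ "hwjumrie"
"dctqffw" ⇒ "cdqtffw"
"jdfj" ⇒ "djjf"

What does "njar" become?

jnra

Rule — swap each adjacent pair of characters (1↔2, 3↔4, ...).
Doing the same to "njar": "jnra".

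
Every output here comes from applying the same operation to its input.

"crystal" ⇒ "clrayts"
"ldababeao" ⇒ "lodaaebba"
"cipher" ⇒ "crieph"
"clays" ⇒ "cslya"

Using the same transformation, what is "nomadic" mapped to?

ncoimda

What's happening: take characters alternately from the front and the back (1st, last, 2nd, 2nd-last, ...).
Doing the same to "nomadic": "ncoimda".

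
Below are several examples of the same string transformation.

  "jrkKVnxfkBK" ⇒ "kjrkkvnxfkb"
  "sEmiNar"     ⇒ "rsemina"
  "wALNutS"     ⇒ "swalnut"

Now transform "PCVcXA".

In each case the input is transformed by: move the last character to the front, then convert every letter to lowercase.
"PCVcXA" → "APCVcX" → "apcvcx".
(Check on "jrkKVnxfkBK": → "KjrkKVnxfkB" → "kjrkkvnxfkb" ✓)

apcvcx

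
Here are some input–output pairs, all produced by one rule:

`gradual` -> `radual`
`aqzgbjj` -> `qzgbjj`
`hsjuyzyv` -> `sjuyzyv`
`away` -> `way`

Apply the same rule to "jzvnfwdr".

The rule is to delete the first character.
For "jzvnfwdr" the result is "zvnfwdr".

zvnfwdr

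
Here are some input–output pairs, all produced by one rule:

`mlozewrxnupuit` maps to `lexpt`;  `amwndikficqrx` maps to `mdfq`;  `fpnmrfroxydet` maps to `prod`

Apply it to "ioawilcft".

oif

The rule is to keep one character in every 3, starting at position 2 (positions 2nd, 5th, 8th, ...).
For "ioawilcft" the result is "oif".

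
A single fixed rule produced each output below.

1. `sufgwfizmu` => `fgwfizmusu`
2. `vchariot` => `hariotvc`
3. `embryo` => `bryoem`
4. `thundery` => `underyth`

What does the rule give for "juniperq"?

niperqju

The transformation: move the first 2 characters to the end (rotate left by 2).
So "juniperq" becomes "niperqju".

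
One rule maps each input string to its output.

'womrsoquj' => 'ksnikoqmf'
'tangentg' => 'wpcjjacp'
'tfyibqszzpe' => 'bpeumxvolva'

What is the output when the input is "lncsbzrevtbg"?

jhoyvxanprcx

Rule — shift every letter 4 places backward in the alphabet (wrapping around), then swap each adjacent pair of characters (1↔2, 3↔4, ...).
Working it through for "lncsbzrevtbg": intermediate "hjyoxvnarpxc", final "jhoyvxanprcx".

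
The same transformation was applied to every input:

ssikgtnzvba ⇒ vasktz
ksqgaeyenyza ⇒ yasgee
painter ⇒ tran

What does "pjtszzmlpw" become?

The transformation: move the last 3 characters to the front (rotate right by 3), then keep every other character starting from the first (positions 1st, 3rd, 5th, ...).
Applying that to "pjtszzmlpw" gives "lwjsz".

lwjsz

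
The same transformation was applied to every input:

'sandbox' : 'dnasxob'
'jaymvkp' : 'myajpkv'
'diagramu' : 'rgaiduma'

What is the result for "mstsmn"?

tsmnms

The rule is to move the last 3 characters to the front (rotate right by 3), then reverse the string.
Starting from "mstsmn": after the first operation, "smnmst"; after the second, "tsmnms".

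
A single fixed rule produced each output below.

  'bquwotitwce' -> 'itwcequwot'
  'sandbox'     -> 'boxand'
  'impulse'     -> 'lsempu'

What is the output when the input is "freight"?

The rule is to delete the first character, then swap the front and back halves of the string.
On "freight": the first step gives "reight", and the second then gives "ghtrei".

ghtrei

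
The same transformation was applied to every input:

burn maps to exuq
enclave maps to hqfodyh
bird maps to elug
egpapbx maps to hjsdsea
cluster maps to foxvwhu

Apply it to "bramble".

Each output is the input with this applied: shift every letter 3 places forward in the alphabet (wrapping around).
On "bramble" that produces "eudpeoh".

eudpeoh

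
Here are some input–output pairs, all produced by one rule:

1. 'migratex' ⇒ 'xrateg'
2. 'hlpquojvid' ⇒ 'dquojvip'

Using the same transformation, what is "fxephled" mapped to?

dphlee

What's happening: delete the first 2 characters, then swap the first and last characters.
On "fxephled" that produces "dphlee".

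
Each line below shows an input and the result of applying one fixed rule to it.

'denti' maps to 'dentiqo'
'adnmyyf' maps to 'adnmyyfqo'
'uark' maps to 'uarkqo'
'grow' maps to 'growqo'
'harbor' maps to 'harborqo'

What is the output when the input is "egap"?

The transformation: append "qo".
"egap" → "egapqo".

egapqo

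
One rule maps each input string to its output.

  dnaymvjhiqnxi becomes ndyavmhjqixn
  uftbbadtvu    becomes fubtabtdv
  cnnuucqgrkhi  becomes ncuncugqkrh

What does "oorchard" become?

oocrahr

The pattern: delete the last character, then swap each adjacent pair of characters (1↔2, 3↔4, ...).
"oorchard" → "oorchar" → "oocrahr".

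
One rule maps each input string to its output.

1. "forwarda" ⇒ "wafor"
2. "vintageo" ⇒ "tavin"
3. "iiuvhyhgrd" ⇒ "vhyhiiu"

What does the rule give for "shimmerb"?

mmshi

The pattern: delete the last 3 characters, then move the first 3 characters to the end (rotate left by 3).
For "shimmerb", step one produces "shimm"; step two turns that into "mmshi".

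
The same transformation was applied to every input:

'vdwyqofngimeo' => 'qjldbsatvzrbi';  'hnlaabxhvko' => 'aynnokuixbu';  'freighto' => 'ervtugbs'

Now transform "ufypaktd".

slcnxgqh

What's happening: move the first character to the end, then shift every letter 13 places forward in the alphabet (wrapping around) — i.e. ROT13.
On "ufypaktd": the first step gives "fypaktdu", and the second then gives "slcnxgqh".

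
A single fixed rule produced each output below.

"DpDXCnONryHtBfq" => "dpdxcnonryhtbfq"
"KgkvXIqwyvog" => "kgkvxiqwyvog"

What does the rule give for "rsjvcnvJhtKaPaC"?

The pattern: convert every letter to lowercase.
Applying that to "rsjvcnvJhtKaPaC" gives "rsjvcnvjhtkapac".

rsjvcnvjhtkapac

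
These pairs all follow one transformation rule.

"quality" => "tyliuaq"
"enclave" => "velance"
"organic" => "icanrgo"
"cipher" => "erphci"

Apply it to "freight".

The transformation: reverse the string, then swap each adjacent pair of characters (1↔2, 3↔4, ...).
For "freight", step one produces "thgierf"; step two turns that into "htigref".
(Check on "cipher": → "rehpic" → "erphci" ✓)

htigref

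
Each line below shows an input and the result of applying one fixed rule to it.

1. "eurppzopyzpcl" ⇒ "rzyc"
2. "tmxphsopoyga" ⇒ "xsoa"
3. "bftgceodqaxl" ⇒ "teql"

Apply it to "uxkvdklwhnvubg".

kkhu

What's happening: keep one character in every 3, starting at position 3 (positions 3rd, 6th, 9th, ...).
Doing the same to "uxkvdklwhnvubg": "kkhu".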